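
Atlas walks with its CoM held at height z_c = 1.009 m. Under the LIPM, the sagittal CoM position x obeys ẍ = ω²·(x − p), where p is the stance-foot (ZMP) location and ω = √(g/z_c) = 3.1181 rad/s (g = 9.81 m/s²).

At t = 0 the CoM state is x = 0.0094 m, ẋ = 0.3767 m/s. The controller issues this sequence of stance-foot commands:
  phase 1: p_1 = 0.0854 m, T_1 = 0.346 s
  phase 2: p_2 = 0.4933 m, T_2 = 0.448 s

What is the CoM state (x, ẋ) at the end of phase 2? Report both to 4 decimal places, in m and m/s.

phase 1: p=0.0854, T=0.346, ωT=1.078863, cosh=1.640657, sinh=1.300675; start (x,ẋ)=(0.009400, 0.376700) → end (x,ẋ)=(0.117846, 0.309807)
phase 2: p=0.4933, T=0.448, ωT=1.396909, cosh=2.145022, sinh=1.897662; start (x,ẋ)=(0.117846, 0.309807) → end (x,ẋ)=(-0.123511, -1.557057)

x = -0.1235, ẋ = -1.5571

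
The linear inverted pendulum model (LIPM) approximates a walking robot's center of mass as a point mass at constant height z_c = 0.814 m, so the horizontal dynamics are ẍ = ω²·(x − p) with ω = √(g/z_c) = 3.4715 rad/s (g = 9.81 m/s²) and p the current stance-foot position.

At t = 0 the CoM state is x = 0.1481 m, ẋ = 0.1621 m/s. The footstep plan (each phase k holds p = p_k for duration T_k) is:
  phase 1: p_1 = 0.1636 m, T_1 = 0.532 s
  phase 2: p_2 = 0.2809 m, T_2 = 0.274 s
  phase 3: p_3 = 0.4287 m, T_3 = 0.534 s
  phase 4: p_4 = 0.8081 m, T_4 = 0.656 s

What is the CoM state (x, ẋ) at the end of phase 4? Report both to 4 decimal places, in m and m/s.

phase 1: p=0.1636, T=0.532, ωT=1.846838, cosh=3.248738, sinh=3.091003; start (x,ẋ)=(0.148100, 0.162100) → end (x,ẋ)=(0.257577, 0.360299)
phase 2: p=0.2809, T=0.274, ωT=0.951191, cosh=1.487536, sinh=1.101255; start (x,ẋ)=(0.257577, 0.360299) → end (x,ẋ)=(0.360504, 0.446795)
phase 3: p=0.4287, T=0.534, ωT=1.853781, cosh=3.270278, sinh=3.113634; start (x,ẋ)=(0.360504, 0.446795) → end (x,ẋ)=(0.606416, 0.724012)
phase 4: p=0.8081, T=0.656, ωT=2.277304, cosh=4.926459, sinh=4.823899; start (x,ẋ)=(0.606416, 0.724012) → end (x,ẋ)=(0.820576, 0.189372)

x = 0.8206, ẋ = 0.1894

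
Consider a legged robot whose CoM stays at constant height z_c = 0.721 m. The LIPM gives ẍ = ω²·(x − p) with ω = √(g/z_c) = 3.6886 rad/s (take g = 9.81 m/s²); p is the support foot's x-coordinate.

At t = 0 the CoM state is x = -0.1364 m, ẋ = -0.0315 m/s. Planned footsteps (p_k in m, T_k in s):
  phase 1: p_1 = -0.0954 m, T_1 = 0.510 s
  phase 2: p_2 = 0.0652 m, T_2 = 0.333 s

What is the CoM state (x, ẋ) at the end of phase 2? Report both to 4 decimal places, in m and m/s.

phase 1: p=-0.0954, T=0.510, ωT=1.881186, cosh=3.356846, sinh=3.204436; start (x,ẋ)=(-0.136400, -0.031500) → end (x,ẋ)=(-0.260396, -0.590356)
phase 2: p=0.0652, T=0.333, ωT=1.228304, cosh=1.854110, sinh=1.561321; start (x,ẋ)=(-0.260396, -0.590356) → end (x,ẋ)=(-0.788378, -2.969721)

x = -0.7884, ẋ = -2.9697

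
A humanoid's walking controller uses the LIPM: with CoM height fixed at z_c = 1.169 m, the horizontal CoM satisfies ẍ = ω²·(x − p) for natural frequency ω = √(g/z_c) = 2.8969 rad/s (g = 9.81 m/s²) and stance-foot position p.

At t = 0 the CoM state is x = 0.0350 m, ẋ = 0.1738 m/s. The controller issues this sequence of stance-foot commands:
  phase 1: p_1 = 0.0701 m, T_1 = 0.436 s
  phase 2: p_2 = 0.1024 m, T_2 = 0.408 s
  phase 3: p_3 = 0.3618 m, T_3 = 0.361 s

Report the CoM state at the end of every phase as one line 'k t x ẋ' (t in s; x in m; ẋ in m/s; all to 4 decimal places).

phase 1: p=0.0701, T=0.436, ωT=1.263048, cosh=1.909488, sinh=1.626697; start (x,ẋ)=(0.035000, 0.173800) → end (x,ẋ)=(0.100671, 0.166464)
phase 2: p=0.1024, T=0.408, ωT=1.181935, cosh=1.783681, sinh=1.476997; start (x,ẋ)=(0.100671, 0.166464) → end (x,ẋ)=(0.184189, 0.289521)
phase 3: p=0.3618, T=0.361, ωT=1.045781, cosh=1.598519, sinh=1.247101; start (x,ẋ)=(0.184189, 0.289521) → end (x,ẋ)=(0.202522, -0.178856)

1 0.4360 0.1007 0.1665
2 0.8440 0.1842 0.2895
3 1.2050 0.2025 -0.1789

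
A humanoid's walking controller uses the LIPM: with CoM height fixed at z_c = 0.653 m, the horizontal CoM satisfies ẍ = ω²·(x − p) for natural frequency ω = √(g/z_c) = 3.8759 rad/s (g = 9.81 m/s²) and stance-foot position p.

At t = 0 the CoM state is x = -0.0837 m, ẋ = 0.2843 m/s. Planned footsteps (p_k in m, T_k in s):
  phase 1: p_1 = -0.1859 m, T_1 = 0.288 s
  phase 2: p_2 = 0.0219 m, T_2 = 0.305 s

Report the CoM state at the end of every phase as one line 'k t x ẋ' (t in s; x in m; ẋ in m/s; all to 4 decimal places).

phase 1: p=-0.1859, T=0.288, ωT=1.116259, cosh=1.690457, sinh=1.362954; start (x,ẋ)=(-0.083700, 0.284300) → end (x,ẋ)=(0.086838, 1.020486)
phase 2: p=0.0219, T=0.305, ωT=1.182149, cosh=1.783998, sinh=1.477379; start (x,ẋ)=(0.086838, 1.020486) → end (x,ẋ)=(0.526729, 2.192393)

1 0.2880 0.0868 1.0205
2 0.5930 0.5267 2.1924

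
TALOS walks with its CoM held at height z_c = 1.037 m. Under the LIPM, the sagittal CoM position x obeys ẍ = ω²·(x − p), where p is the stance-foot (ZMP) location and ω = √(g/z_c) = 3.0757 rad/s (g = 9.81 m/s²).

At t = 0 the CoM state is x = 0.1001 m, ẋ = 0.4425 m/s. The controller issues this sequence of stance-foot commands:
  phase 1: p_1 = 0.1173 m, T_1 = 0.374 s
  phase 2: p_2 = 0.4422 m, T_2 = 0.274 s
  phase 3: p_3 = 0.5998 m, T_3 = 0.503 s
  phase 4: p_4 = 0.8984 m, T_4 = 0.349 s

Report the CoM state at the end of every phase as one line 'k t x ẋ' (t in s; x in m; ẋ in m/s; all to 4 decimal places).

phase 1: p=0.1173, T=0.374, ωT=1.150312, cosh=1.737858, sinh=1.421320; start (x,ẋ)=(0.100100, 0.442500) → end (x,ẋ)=(0.291894, 0.693811)
phase 2: p=0.4422, T=0.274, ωT=0.842742, cosh=1.376628, sinh=0.946099; start (x,ẋ)=(0.291894, 0.693811) → end (x,ẋ)=(0.448704, 0.517741)
phase 3: p=0.5998, T=0.503, ωT=1.547077, cosh=2.455294, sinh=2.242425; start (x,ẋ)=(0.448704, 0.517741) → end (x,ẋ)=(0.606288, 0.229091)
phase 4: p=0.8984, T=0.349, ωT=1.073419, cosh=1.633601, sinh=1.291764; start (x,ẋ)=(0.606288, 0.229091) → end (x,ẋ)=(0.517421, -0.786341)

1 0.3740 0.2919 0.6938
2 0.6480 0.4487 0.5177
3 1.1510 0.6063 0.2291
4 1.5000 0.5174 -0.7863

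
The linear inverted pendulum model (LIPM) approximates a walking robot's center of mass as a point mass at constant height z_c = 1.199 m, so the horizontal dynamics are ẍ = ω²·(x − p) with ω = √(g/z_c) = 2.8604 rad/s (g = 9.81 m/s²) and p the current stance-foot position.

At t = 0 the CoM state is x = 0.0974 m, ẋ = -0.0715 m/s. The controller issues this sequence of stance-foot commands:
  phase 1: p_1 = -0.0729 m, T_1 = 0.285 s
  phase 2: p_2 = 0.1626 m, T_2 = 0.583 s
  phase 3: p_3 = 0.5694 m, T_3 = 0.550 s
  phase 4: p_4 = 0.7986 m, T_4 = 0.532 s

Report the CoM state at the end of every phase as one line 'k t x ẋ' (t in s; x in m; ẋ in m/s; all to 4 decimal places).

phase 1: p=-0.0729, T=0.285, ωT=0.815214, cosh=1.351102, sinh=0.908557; start (x,ẋ)=(0.097400, -0.071500) → end (x,ẋ)=(0.134482, 0.345978)
phase 2: p=0.1626, T=0.583, ωT=1.667613, cosh=2.744100, sinh=2.555403; start (x,ẋ)=(0.134482, 0.345978) → end (x,ẋ)=(0.394529, 0.743870)
phase 3: p=0.5694, T=0.550, ωT=1.573220, cosh=2.514763, sinh=2.307387; start (x,ẋ)=(0.394529, 0.743870) → end (x,ẋ)=(0.729695, 0.716498)
phase 4: p=0.7986, T=0.532, ωT=1.521733, cosh=2.399244, sinh=2.180911; start (x,ẋ)=(0.729695, 0.716498) → end (x,ẋ)=(1.179573, 1.289202)

1 0.2850 0.1345 0.3460
2 0.8680 0.3945 0.7439
3 1.4180 0.7297 0.7165
4 1.9500 1.1796 1.2892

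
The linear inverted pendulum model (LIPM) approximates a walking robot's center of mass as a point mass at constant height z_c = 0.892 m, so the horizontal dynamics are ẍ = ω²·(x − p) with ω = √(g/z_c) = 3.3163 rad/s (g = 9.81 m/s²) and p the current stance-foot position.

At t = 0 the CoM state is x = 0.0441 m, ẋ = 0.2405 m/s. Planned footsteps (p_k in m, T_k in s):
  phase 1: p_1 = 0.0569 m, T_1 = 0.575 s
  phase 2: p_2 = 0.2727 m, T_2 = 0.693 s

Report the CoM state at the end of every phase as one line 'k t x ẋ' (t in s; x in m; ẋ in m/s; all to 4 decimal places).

phase 1: p=0.0569, T=0.575, ωT=1.906872, cosh=3.440273, sinh=3.291729; start (x,ẋ)=(0.044100, 0.240500) → end (x,ẋ)=(0.251583, 0.687656)
phase 2: p=0.2727, T=0.693, ωT=2.298196, cosh=5.028322, sinh=4.927882; start (x,ẋ)=(0.251583, 0.687656) → end (x,ẋ)=(1.188343, 3.112649)

1 0.5750 0.2516 0.6877
2 1.2680 1.1883 3.1126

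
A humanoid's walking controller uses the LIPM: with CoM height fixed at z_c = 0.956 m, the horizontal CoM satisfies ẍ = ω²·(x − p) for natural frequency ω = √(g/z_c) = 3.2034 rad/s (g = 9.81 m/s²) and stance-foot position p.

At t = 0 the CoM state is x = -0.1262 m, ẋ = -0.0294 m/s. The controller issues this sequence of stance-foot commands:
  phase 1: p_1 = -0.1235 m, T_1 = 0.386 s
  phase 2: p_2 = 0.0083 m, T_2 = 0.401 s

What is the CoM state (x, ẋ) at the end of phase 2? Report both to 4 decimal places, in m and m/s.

x = -0.3217, ẋ = -0.9418

phase 1: p=-0.1235, T=0.386, ωT=1.236512, cosh=1.866989, sinh=1.576594; start (x,ẋ)=(-0.126200, -0.029400) → end (x,ẋ)=(-0.143010, -0.068526)
phase 2: p=0.0083, T=0.401, ωT=1.284563, cosh=1.944931, sinh=1.668159; start (x,ẋ)=(-0.143010, -0.068526) → end (x,ẋ)=(-0.321673, -0.941848)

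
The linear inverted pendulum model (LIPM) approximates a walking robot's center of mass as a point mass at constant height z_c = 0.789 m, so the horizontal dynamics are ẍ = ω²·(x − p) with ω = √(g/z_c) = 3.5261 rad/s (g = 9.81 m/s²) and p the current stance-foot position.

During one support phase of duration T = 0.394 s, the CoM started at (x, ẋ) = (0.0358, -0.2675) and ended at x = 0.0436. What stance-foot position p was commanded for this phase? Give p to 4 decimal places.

p = -0.0973

ωT = 3.5261·0.394 = 1.389283; cosh(ωT) = 2.130614, sinh(ωT) = 1.881360
x(T) = p + (x₀−p)·cosh(ωT) + (ẋ₀/ω)·sinh(ωT) ⇒ p·(1 − cosh) = x(T) − x₀·cosh − (ẋ₀/ω)·sinh
numerator   = 0.0436 − (0.0358)·2.130614 − (-0.2675/3.5261)·1.881360 = 0.110049
denominator = 1 − 2.130614 = -1.130614
p = 0.110049 / -1.130614 = -0.0973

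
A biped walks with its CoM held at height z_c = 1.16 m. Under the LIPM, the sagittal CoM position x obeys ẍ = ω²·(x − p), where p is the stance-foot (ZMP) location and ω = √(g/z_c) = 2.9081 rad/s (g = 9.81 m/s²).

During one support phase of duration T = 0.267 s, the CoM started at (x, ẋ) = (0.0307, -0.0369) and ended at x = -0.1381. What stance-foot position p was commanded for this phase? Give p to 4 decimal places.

ωT = 2.9081·0.267 = 0.776463; cosh(ωT) = 1.316900, sinh(ωT) = 0.856869
x(T) = p + (x₀−p)·cosh(ωT) + (ẋ₀/ω)·sinh(ωT) ⇒ p·(1 − cosh) = x(T) − x₀·cosh − (ẋ₀/ω)·sinh
numerator   = -0.1381 − (0.0307)·1.316900 − (-0.0369/2.9081)·0.856869 = -0.167656
denominator = 1 − 1.316900 = -0.316900
p = -0.167656 / -0.316900 = 0.5291

p = 0.5291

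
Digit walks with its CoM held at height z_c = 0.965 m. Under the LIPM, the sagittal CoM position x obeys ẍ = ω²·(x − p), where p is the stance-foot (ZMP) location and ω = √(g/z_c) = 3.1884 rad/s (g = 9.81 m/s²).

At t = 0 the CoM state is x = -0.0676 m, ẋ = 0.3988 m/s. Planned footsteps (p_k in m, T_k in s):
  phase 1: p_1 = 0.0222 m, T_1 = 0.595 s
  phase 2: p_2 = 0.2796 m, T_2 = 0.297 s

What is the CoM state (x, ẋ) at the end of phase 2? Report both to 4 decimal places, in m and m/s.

phase 1: p=0.0222, T=0.595, ωT=1.897098, cosh=3.408262, sinh=3.258258; start (x,ẋ)=(-0.067600, 0.398800) → end (x,ẋ)=(0.123676, 0.426316)
phase 2: p=0.2796, T=0.297, ωT=0.946955, cosh=1.482884, sinh=1.094964; start (x,ẋ)=(0.123676, 0.426316) → end (x,ẋ)=(0.194788, 0.087817)

x = 0.1948, ẋ = 0.0878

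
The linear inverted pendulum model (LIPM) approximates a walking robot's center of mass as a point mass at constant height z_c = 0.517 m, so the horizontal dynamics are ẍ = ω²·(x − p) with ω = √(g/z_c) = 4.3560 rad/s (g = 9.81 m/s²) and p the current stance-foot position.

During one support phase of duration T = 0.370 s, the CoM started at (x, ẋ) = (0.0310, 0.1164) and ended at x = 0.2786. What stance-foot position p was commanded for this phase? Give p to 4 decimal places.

ωT = 4.3560·0.370 = 1.611720; cosh(ωT) = 2.605484, sinh(ωT) = 2.405940
x(T) = p + (x₀−p)·cosh(ωT) + (ẋ₀/ω)·sinh(ωT) ⇒ p·(1 − cosh) = x(T) − x₀·cosh − (ẋ₀/ω)·sinh
numerator   = 0.2786 − (0.0310)·2.605484 − (0.1164/4.3560)·2.405940 = 0.133539
denominator = 1 − 2.605484 = -1.605484
p = 0.133539 / -1.605484 = -0.0832

p = -0.0832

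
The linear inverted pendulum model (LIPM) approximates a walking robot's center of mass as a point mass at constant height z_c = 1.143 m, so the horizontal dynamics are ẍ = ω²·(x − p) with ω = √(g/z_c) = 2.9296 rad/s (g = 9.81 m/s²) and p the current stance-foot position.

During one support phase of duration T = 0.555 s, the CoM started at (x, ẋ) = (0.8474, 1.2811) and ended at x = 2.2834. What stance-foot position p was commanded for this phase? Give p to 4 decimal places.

p = 0.6232

ωT = 2.9296·0.555 = 1.625928; cosh(ωT) = 2.639932, sinh(ωT) = 2.443202
x(T) = p + (x₀−p)·cosh(ωT) + (ẋ₀/ω)·sinh(ωT) ⇒ p·(1 − cosh) = x(T) − x₀·cosh − (ẋ₀/ω)·sinh
numerator   = 2.2834 − (0.8474)·2.639932 − (1.2811/2.9296)·2.443202 = -1.022079
denominator = 1 − 2.639932 = -1.639932
p = -1.022079 / -1.639932 = 0.6232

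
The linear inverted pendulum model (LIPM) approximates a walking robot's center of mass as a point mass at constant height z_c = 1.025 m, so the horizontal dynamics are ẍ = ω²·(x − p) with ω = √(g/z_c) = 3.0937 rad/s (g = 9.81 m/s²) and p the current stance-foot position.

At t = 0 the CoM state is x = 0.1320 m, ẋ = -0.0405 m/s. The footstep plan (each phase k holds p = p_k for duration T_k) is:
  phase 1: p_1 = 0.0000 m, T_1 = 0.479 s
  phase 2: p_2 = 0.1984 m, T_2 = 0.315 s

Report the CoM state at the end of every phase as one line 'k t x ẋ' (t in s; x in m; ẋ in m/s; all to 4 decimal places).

1 0.4790 0.2782 0.7585
2 0.7940 0.5977 1.4285

phase 1: p=0.0000, T=0.479, ωT=1.481882, cosh=2.314216, sinh=2.087006; start (x,ẋ)=(0.132000, -0.040500) → end (x,ẋ)=(0.278155, 0.758542)
phase 2: p=0.1984, T=0.315, ωT=0.974516, cosh=1.513629, sinh=1.136254; start (x,ẋ)=(0.278155, 0.758542) → end (x,ẋ)=(0.597717, 1.428509)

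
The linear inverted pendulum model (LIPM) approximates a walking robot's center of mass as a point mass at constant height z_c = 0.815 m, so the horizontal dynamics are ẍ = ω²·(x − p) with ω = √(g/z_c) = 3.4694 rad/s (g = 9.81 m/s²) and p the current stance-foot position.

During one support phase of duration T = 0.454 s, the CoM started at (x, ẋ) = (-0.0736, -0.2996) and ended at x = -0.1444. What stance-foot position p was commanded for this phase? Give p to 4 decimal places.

p = -0.1584

ωT = 3.4694·0.454 = 1.575108; cosh(ωT) = 2.519123, sinh(ωT) = 2.312138
x(T) = p + (x₀−p)·cosh(ωT) + (ẋ₀/ω)·sinh(ωT) ⇒ p·(1 − cosh) = x(T) − x₀·cosh − (ẋ₀/ω)·sinh
numerator   = -0.1444 − (-0.0736)·2.519123 − (-0.2996/3.4694)·2.312138 = 0.240672
denominator = 1 − 2.519123 = -1.519123
p = 0.240672 / -1.519123 = -0.1584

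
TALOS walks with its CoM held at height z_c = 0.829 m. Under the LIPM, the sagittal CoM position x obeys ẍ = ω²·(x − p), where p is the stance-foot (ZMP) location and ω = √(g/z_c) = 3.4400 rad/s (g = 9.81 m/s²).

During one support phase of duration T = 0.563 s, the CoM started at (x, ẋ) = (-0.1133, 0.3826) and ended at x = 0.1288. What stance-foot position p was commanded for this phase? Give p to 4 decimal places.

p = -0.0599

ωT = 3.4400·0.563 = 1.936720; cosh(ωT) = 3.540070, sinh(ωT) = 3.395894
x(T) = p + (x₀−p)·cosh(ωT) + (ẋ₀/ω)·sinh(ωT) ⇒ p·(1 − cosh) = x(T) − x₀·cosh − (ẋ₀/ω)·sinh
numerator   = 0.1288 − (-0.1133)·3.540070 − (0.3826/3.4400)·3.395894 = 0.152195
denominator = 1 − 3.540070 = -2.540070
p = 0.152195 / -2.540070 = -0.0599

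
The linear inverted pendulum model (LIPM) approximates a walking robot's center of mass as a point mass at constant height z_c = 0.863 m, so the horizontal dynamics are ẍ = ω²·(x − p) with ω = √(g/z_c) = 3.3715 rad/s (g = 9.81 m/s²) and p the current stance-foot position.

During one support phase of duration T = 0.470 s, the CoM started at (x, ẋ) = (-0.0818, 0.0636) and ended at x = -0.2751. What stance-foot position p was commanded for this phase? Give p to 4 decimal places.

ωT = 3.3715·0.470 = 1.584605; cosh(ωT) = 2.541197, sinh(ωT) = 2.336168
x(T) = p + (x₀−p)·cosh(ωT) + (ẋ₀/ω)·sinh(ωT) ⇒ p·(1 − cosh) = x(T) − x₀·cosh − (ẋ₀/ω)·sinh
numerator   = -0.2751 − (-0.0818)·2.541197 − (0.0636/3.3715)·2.336168 = -0.111300
denominator = 1 − 2.541197 = -1.541197
p = -0.111300 / -1.541197 = 0.0722

p = 0.0722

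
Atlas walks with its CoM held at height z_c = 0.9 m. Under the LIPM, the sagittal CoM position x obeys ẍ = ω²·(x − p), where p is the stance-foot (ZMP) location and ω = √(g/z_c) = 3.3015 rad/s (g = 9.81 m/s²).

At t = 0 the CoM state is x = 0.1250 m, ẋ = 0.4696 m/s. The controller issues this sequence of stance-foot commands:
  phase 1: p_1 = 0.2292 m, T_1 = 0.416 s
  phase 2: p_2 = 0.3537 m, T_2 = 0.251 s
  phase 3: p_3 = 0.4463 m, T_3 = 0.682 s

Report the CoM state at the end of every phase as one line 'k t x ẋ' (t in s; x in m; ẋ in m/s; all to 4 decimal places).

phase 1: p=0.2292, T=0.416, ωT=1.373424, cosh=2.101043, sinh=1.847805; start (x,ẋ)=(0.125000, 0.469600) → end (x,ẋ)=(0.273100, 0.350975)
phase 2: p=0.3537, T=0.251, ωT=0.828676, cosh=1.363456, sinh=0.926829; start (x,ẋ)=(0.273100, 0.350975) → end (x,ẋ)=(0.342335, 0.231909)
phase 3: p=0.4463, T=0.682, ωT=2.251623, cosh=4.804188, sinh=4.698959; start (x,ẋ)=(0.342335, 0.231909) → end (x,ẋ)=(0.276902, -0.498744)

1 0.4160 0.2731 0.3510
2 0.6670 0.3423 0.2319
3 1.3490 0.2769 -0.4987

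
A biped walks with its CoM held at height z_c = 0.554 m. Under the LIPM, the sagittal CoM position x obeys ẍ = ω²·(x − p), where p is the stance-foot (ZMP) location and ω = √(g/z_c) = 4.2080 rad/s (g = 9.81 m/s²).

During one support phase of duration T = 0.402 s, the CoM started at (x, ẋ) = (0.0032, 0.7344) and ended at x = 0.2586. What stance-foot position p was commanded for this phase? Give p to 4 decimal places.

p = 0.1151

ωT = 4.2080·0.402 = 1.691616; cosh(ωT) = 2.806234, sinh(ωT) = 2.622012
x(T) = p + (x₀−p)·cosh(ωT) + (ẋ₀/ω)·sinh(ωT) ⇒ p·(1 − cosh) = x(T) − x₀·cosh − (ẋ₀/ω)·sinh
numerator   = 0.2586 − (0.0032)·2.806234 − (0.7344/4.2080)·2.622012 = -0.207986
denominator = 1 − 2.806234 = -1.806234
p = -0.207986 / -1.806234 = 0.1151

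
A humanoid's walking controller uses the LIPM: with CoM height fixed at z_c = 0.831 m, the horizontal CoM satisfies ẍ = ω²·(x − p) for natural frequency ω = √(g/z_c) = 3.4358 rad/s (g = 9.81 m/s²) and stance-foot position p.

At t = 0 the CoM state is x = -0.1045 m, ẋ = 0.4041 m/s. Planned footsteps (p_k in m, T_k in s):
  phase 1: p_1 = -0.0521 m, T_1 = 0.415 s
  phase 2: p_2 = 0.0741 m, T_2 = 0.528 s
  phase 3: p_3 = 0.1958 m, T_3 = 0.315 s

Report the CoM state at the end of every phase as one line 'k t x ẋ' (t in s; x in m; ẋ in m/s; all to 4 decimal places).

1 0.4150 0.0632 0.5364
2 0.9430 0.5059 1.5771
3 1.2580 1.3055 3.9861

phase 1: p=-0.0521, T=0.415, ωT=1.425857, cosh=2.200863, sinh=1.960560; start (x,ẋ)=(-0.104500, 0.404100) → end (x,ẋ)=(0.063165, 0.536397)
phase 2: p=0.0741, T=0.528, ωT=1.814102, cosh=3.149275, sinh=2.986291; start (x,ẋ)=(0.063165, 0.536397) → end (x,ẋ)=(0.505883, 1.577068)
phase 3: p=0.1958, T=0.315, ωT=1.082277, cosh=1.645108, sinh=1.306285; start (x,ẋ)=(0.505883, 1.577068) → end (x,ẋ)=(1.305518, 3.986141)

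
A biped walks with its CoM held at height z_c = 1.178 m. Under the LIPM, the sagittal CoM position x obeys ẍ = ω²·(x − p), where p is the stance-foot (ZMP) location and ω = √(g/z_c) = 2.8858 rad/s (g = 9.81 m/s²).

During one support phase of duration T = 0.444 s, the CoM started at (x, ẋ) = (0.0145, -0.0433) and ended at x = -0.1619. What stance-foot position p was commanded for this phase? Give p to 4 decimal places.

ωT = 2.8858·0.444 = 1.281295; cosh(ωT) = 1.939489, sinh(ωT) = 1.661812
x(T) = p + (x₀−p)·cosh(ωT) + (ẋ₀/ω)·sinh(ωT) ⇒ p·(1 − cosh) = x(T) − x₀·cosh − (ẋ₀/ω)·sinh
numerator   = -0.1619 − (0.0145)·1.939489 − (-0.0433/2.8858)·1.661812 = -0.165088
denominator = 1 − 1.939489 = -0.939489
p = -0.165088 / -0.939489 = 0.1757

p = 0.1757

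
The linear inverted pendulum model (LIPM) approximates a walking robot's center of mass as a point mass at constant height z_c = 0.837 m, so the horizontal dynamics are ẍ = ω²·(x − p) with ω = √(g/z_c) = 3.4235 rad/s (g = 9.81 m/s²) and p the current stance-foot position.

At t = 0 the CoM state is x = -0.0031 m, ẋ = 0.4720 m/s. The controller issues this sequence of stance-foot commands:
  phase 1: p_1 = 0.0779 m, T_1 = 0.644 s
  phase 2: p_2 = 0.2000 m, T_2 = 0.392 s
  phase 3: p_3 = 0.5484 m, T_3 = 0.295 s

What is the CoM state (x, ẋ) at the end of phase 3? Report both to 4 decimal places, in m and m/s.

x = 2.0673, ẋ = 5.6820

phase 1: p=0.0779, T=0.644, ωT=2.204734, cosh=4.589060, sinh=4.478780; start (x,ẋ)=(-0.003100, 0.472000) → end (x,ẋ)=(0.323678, 0.924055)
phase 2: p=0.2000, T=0.392, ωT=1.342012, cosh=2.044027, sinh=1.782708; start (x,ẋ)=(0.323678, 0.924055) → end (x,ẋ)=(0.933982, 2.643614)
phase 3: p=0.5484, T=0.295, ωT=1.009932, cosh=1.554830, sinh=1.190586; start (x,ẋ)=(0.933982, 2.643614) → end (x,ẋ)=(2.067280, 5.681989)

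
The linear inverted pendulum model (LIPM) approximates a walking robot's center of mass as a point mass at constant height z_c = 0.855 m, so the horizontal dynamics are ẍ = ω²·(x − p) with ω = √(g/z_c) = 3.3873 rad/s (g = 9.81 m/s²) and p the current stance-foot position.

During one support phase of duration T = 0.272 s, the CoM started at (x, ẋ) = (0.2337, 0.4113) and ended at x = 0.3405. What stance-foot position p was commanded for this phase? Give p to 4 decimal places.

p = 0.2811

ωT = 3.3873·0.272 = 0.921346; cosh(ωT) = 1.455326, sinh(ωT) = 1.057343
x(T) = p + (x₀−p)·cosh(ωT) + (ẋ₀/ω)·sinh(ωT) ⇒ p·(1 − cosh) = x(T) − x₀·cosh − (ẋ₀/ω)·sinh
numerator   = 0.3405 − (0.2337)·1.455326 − (0.4113/3.3873)·1.057343 = -0.127997
denominator = 1 − 1.455326 = -0.455326
p = -0.127997 / -0.455326 = 0.2811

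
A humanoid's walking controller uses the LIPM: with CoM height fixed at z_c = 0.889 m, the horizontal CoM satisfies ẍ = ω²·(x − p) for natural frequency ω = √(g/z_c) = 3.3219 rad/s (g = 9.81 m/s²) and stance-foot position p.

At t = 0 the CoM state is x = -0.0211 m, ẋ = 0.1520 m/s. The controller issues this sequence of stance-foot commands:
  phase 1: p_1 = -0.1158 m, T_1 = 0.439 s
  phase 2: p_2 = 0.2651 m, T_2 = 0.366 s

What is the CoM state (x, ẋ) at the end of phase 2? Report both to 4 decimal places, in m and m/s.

x = 0.5862, ẋ = 1.4306

phase 1: p=-0.1158, T=0.439, ωT=1.458314, cosh=2.265667, sinh=2.033039; start (x,ẋ)=(-0.021100, 0.152000) → end (x,ẋ)=(0.191784, 0.983943)
phase 2: p=0.2651, T=0.366, ωT=1.215815, cosh=1.834756, sinh=1.538288; start (x,ẋ)=(0.191784, 0.983943) → end (x,ẋ)=(0.586223, 1.430649)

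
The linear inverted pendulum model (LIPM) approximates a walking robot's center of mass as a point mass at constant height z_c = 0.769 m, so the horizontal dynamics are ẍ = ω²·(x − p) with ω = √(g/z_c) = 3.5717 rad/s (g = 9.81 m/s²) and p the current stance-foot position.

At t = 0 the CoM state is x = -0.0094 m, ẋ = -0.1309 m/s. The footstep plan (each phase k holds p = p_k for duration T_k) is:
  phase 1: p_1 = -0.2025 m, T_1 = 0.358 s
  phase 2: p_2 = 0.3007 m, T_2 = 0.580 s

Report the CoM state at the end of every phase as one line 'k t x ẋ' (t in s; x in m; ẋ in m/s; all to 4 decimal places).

1 0.3580 0.1105 0.8893
2 0.9380 0.5062 0.9316

phase 1: p=-0.2025, T=0.358, ωT=1.278669, cosh=1.935131, sinh=1.656723; start (x,ẋ)=(-0.009400, -0.130900) → end (x,ẋ)=(0.110456, 0.889326)
phase 2: p=0.3007, T=0.580, ωT=2.071586, cosh=4.031694, sinh=3.905708; start (x,ẋ)=(0.110456, 0.889326) → end (x,ẋ)=(0.506186, 0.931584)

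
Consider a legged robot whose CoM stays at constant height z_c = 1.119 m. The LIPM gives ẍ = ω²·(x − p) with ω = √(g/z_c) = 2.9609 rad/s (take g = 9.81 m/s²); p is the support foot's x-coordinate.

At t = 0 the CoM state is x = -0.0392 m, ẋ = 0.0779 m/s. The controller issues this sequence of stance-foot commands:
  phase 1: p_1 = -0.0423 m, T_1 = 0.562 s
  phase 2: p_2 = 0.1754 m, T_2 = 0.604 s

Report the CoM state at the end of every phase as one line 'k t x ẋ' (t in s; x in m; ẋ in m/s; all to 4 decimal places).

phase 1: p=-0.0423, T=0.562, ωT=1.664026, cosh=2.734951, sinh=2.545576; start (x,ẋ)=(-0.039200, 0.077900) → end (x,ẋ)=(0.033151, 0.236418)
phase 2: p=0.1754, T=0.604, ωT=1.788384, cosh=3.073505, sinh=2.906274; start (x,ẋ)=(0.033151, 0.236418) → end (x,ẋ)=(-0.029746, -0.497445)

1 0.5620 0.0332 0.2364
2 1.1660 -0.0297 -0.4974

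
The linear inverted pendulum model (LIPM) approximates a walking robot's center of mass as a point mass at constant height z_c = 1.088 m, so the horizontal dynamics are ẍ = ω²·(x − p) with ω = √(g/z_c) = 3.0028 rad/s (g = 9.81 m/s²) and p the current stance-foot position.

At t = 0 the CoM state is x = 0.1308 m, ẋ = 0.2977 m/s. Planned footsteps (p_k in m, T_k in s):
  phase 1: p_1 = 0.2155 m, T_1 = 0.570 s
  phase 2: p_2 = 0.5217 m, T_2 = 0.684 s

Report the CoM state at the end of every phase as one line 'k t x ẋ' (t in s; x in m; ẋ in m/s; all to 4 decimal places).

1 0.5700 0.2389 0.1699
2 1.2540 -0.3822 -2.5835

phase 1: p=0.2155, T=0.570, ωT=1.711596, cosh=2.859185, sinh=2.678608; start (x,ẋ)=(0.130800, 0.297700) → end (x,ẋ)=(0.238886, 0.169910)
phase 2: p=0.5217, T=0.684, ωT=2.053915, cosh=3.963303, sinh=3.835071; start (x,ẋ)=(0.238886, 0.169910) → end (x,ẋ)=(-0.382173, -2.583464)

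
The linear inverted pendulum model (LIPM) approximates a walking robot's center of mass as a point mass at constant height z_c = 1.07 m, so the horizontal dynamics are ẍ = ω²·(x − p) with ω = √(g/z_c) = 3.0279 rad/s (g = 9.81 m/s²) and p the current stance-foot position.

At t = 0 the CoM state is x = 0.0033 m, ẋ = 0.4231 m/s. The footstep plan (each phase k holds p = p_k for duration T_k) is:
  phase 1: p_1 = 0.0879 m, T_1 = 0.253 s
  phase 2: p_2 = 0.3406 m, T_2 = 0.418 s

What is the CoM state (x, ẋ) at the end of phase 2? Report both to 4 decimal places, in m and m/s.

x = 0.0525, ẋ = -0.5673

phase 1: p=0.0879, T=0.253, ωT=0.766059, cosh=1.308056, sinh=0.843215; start (x,ẋ)=(0.003300, 0.423100) → end (x,ẋ)=(0.095064, 0.337440)
phase 2: p=0.3406, T=0.418, ωT=1.265662, cosh=1.913746, sinh=1.631694; start (x,ẋ)=(0.095064, 0.337440) → end (x,ẋ)=(0.052549, -0.567321)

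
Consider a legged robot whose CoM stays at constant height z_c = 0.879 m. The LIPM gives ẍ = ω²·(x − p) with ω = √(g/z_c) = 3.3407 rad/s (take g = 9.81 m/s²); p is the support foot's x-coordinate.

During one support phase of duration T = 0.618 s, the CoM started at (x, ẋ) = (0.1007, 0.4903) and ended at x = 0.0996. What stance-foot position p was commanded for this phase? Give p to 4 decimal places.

p = 0.2905

ωT = 3.3407·0.618 = 2.064553; cosh(ωT) = 4.004323, sinh(ωT) = 3.877448
x(T) = p + (x₀−p)·cosh(ωT) + (ẋ₀/ω)·sinh(ωT) ⇒ p·(1 − cosh) = x(T) − x₀·cosh − (ẋ₀/ω)·sinh
numerator   = 0.0996 − (0.1007)·4.004323 − (0.4903/3.3407)·3.877448 = -0.872711
denominator = 1 − 4.004323 = -3.004323
p = -0.872711 / -3.004323 = 0.2905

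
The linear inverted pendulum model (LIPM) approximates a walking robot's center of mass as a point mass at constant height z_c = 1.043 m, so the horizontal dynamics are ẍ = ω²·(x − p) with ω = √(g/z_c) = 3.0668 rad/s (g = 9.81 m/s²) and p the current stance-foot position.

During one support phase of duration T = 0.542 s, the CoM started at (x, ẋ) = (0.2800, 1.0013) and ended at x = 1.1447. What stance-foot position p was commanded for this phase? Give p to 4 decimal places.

p = 0.2597

ωT = 3.0668·0.542 = 1.662206; cosh(ωT) = 2.730322, sinh(ωT) = 2.540602
x(T) = p + (x₀−p)·cosh(ωT) + (ẋ₀/ω)·sinh(ωT) ⇒ p·(1 − cosh) = x(T) − x₀·cosh − (ẋ₀/ω)·sinh
numerator   = 1.1447 − (0.2800)·2.730322 − (1.0013/3.0668)·2.540602 = -0.449288
denominator = 1 − 2.730322 = -1.730322
p = -0.449288 / -1.730322 = 0.2597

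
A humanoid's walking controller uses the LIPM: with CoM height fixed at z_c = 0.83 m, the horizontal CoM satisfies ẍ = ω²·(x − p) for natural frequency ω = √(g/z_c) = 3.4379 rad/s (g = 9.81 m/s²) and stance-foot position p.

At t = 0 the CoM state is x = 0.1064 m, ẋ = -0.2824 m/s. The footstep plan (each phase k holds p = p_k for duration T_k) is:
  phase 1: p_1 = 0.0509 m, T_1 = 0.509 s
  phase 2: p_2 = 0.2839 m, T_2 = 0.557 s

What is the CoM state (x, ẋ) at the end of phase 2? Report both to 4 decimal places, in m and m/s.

phase 1: p=0.0509, T=0.509, ωT=1.749891, cosh=2.963884, sinh=2.790092; start (x,ẋ)=(0.106400, -0.282400) → end (x,ẋ)=(-0.013791, -0.304642)
phase 2: p=0.2839, T=0.557, ωT=1.914910, cosh=3.466843, sinh=3.319487; start (x,ẋ)=(-0.013791, -0.304642) → end (x,ẋ)=(-1.042298, -4.453419)

x = -1.0423, ẋ = -4.4534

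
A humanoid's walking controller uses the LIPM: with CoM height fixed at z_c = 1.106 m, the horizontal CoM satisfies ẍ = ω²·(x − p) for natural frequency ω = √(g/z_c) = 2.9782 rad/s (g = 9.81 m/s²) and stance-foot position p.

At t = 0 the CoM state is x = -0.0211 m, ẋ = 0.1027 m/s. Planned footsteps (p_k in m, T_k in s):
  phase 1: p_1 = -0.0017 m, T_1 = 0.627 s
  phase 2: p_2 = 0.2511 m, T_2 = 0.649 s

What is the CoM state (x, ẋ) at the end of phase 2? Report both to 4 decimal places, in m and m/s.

x = -0.3039, ẋ = -1.5404

phase 1: p=-0.0017, T=0.627, ωT=1.867331, cosh=3.312770, sinh=3.158235; start (x,ẋ)=(-0.021100, 0.102700) → end (x,ẋ)=(0.042941, 0.157748)
phase 2: p=0.2511, T=0.649, ωT=1.932852, cosh=3.526960, sinh=3.382225; start (x,ẋ)=(0.042941, 0.157748) → end (x,ẋ)=(-0.303922, -1.540408)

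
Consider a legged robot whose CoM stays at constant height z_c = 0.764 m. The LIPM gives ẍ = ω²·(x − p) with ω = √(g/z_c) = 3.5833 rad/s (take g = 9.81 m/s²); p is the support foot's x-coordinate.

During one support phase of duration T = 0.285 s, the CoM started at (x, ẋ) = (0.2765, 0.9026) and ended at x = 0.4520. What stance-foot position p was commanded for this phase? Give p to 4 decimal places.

p = 0.5032

ωT = 3.5833·0.285 = 1.021240; cosh(ωT) = 1.568392, sinh(ωT) = 1.208245
x(T) = p + (x₀−p)·cosh(ωT) + (ẋ₀/ω)·sinh(ωT) ⇒ p·(1 − cosh) = x(T) − x₀·cosh − (ẋ₀/ω)·sinh
numerator   = 0.4520 − (0.2765)·1.568392 − (0.9026/3.5833)·1.208245 = -0.286006
denominator = 1 − 1.568392 = -0.568392
p = -0.286006 / -0.568392 = 0.5032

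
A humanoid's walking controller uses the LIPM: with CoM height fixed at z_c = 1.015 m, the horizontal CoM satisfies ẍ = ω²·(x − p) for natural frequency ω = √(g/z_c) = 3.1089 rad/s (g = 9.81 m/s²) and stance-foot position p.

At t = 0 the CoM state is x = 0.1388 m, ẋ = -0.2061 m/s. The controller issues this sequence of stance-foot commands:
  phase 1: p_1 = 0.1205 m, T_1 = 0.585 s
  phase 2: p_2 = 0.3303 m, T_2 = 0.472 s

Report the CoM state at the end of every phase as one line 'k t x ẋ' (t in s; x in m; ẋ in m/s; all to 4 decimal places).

1 0.5850 -0.0206 -0.4812
2 1.0570 -0.7890 -3.3392

phase 1: p=0.1205, T=0.585, ωT=1.818707, cosh=3.163058, sinh=3.000822; start (x,ẋ)=(0.138800, -0.206100) → end (x,ẋ)=(-0.020551, -0.481181)
phase 2: p=0.3303, T=0.472, ωT=1.467401, cosh=2.284235, sinh=2.053711; start (x,ẋ)=(-0.020551, -0.481181) → end (x,ẋ)=(-0.788990, -3.339238)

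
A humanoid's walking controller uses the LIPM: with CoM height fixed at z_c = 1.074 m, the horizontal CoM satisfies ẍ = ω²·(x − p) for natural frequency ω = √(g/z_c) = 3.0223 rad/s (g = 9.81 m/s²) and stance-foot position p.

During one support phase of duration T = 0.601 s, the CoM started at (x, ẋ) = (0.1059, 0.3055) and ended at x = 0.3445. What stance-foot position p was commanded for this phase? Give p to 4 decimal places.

ωT = 3.0223·0.601 = 1.816402; cosh(ωT) = 3.156152, sinh(ωT) = 2.993542
x(T) = p + (x₀−p)·cosh(ωT) + (ẋ₀/ω)·sinh(ωT) ⇒ p·(1 − cosh) = x(T) − x₀·cosh − (ẋ₀/ω)·sinh
numerator   = 0.3445 − (0.1059)·3.156152 − (0.3055/3.0223)·2.993542 = -0.292330
denominator = 1 − 3.156152 = -2.156152
p = -0.292330 / -2.156152 = 0.1356

p = 0.1356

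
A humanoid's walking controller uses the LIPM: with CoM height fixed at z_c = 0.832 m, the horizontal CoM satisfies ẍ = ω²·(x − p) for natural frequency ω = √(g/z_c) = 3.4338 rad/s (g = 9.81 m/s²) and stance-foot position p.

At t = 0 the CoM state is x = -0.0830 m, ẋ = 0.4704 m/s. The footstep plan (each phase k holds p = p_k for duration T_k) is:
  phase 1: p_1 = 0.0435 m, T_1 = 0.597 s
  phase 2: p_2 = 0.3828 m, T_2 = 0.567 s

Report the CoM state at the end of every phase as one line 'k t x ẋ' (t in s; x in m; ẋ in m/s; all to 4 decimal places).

phase 1: p=0.0435, T=0.597, ωT=2.049979, cosh=3.948236, sinh=3.819499; start (x,ẋ)=(-0.083000, 0.470400) → end (x,ẋ)=(0.067285, 0.198153)
phase 2: p=0.3828, T=0.567, ωT=1.946965, cosh=3.575046, sinh=3.432339; start (x,ẋ)=(0.067285, 0.198153) → end (x,ẋ)=(-0.547111, -3.010239)

1 0.5970 0.0673 0.1982
2 1.1640 -0.5471 -3.0102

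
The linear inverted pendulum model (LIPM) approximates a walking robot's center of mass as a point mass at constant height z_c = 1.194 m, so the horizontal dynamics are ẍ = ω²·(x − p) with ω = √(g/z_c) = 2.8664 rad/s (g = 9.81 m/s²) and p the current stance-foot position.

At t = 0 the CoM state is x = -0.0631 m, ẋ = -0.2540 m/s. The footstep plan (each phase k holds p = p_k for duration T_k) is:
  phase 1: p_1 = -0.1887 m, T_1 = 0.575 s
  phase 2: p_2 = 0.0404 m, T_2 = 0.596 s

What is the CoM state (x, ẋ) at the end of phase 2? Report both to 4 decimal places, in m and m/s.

x = -0.0783, ẋ = -0.2428

phase 1: p=-0.1887, T=0.575, ωT=1.648180, cosh=2.694956, sinh=2.502556; start (x,ẋ)=(-0.063100, -0.254000) → end (x,ẋ)=(-0.071972, 0.216451)
phase 2: p=0.0404, T=0.596, ωT=1.708374, cosh=2.850570, sinh=2.669410; start (x,ẋ)=(-0.071972, 0.216451) → end (x,ẋ)=(-0.078349, -0.242819)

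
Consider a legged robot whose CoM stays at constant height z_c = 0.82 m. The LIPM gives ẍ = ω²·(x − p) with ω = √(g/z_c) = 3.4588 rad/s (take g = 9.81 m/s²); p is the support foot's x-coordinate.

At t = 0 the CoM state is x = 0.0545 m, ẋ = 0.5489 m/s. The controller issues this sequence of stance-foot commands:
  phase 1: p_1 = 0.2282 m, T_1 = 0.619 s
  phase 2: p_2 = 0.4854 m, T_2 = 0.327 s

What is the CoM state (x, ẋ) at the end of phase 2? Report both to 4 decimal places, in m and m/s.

x = -0.1587, ẋ = -1.8971

phase 1: p=0.2282, T=0.619, ωT=2.140997, cosh=4.312728, sinh=4.195190; start (x,ẋ)=(0.054500, 0.548900) → end (x,ẋ)=(0.144842, -0.153187)
phase 2: p=0.4854, T=0.327, ωT=1.131028, cosh=1.710770, sinh=1.388069; start (x,ẋ)=(0.144842, -0.153187) → end (x,ẋ)=(-0.158693, -1.897105)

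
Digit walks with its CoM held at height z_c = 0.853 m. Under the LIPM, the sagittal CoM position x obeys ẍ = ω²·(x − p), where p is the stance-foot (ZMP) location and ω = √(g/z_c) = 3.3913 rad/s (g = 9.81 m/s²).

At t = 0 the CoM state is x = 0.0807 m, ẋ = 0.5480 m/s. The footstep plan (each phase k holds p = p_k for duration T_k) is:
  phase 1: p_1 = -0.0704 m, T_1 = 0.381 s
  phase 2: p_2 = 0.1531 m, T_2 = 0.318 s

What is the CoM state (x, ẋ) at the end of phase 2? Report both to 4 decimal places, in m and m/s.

x = 1.4594, ẋ = 4.6912

phase 1: p=-0.0704, T=0.381, ωT=1.292085, cosh=1.957534, sinh=1.682836; start (x,ẋ)=(0.080700, 0.548000) → end (x,ẋ)=(0.497313, 1.935057)
phase 2: p=0.1531, T=0.318, ωT=1.078433, cosh=1.640099, sinh=1.299971; start (x,ẋ)=(0.497313, 1.935057) → end (x,ẋ)=(1.459399, 4.691178)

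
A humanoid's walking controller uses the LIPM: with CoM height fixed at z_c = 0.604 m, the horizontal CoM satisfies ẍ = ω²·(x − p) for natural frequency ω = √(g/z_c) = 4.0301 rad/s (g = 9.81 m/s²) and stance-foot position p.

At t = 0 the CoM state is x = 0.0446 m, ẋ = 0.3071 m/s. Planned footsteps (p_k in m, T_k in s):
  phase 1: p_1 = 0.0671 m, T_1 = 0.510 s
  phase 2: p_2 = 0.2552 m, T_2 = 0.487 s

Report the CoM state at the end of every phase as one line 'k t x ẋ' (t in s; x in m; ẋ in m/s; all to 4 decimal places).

1 0.5100 0.2705 0.8706
2 0.9970 1.0643 3.3743

phase 1: p=0.0671, T=0.510, ωT=2.055351, cosh=3.968813, sinh=3.840765; start (x,ẋ)=(0.044600, 0.307100) → end (x,ẋ)=(0.270474, 0.870553)
phase 2: p=0.2552, T=0.487, ωT=1.962659, cosh=3.629356, sinh=3.488871; start (x,ẋ)=(0.270474, 0.870553) → end (x,ẋ)=(1.064275, 3.374306)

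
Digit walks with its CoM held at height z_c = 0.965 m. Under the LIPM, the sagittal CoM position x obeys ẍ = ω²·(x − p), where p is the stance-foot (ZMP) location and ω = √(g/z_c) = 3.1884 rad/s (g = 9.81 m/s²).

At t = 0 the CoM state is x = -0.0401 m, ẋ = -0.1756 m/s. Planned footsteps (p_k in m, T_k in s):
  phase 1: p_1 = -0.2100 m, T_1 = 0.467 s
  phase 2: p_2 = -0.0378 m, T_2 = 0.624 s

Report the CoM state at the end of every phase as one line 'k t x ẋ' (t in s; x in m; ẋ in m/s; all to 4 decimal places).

1 0.4670 0.0699 0.7305
2 1.0910 1.1852 3.9523

phase 1: p=-0.2100, T=0.467, ωT=1.488983, cosh=2.329093, sinh=2.103491; start (x,ẋ)=(-0.040100, -0.175600) → end (x,ẋ)=(0.069864, 0.730492)
phase 2: p=-0.0378, T=0.624, ωT=1.989562, cosh=3.724541, sinh=3.587786; start (x,ẋ)=(0.069864, 0.730492) → end (x,ẋ)=(1.185193, 3.952346)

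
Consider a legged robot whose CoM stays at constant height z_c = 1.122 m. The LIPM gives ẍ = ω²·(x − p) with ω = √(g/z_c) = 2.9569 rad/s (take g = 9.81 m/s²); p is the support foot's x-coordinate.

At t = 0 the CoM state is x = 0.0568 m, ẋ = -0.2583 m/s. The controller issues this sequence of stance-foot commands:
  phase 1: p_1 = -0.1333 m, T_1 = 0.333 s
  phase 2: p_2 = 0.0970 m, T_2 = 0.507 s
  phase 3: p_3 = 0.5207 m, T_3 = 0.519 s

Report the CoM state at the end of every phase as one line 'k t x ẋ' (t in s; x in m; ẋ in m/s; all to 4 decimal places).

1 0.3330 0.0560 0.2534
2 0.8400 0.1830 0.3380
3 1.3590 -0.0462 -1.3883

phase 1: p=-0.1333, T=0.333, ωT=0.984648, cosh=1.525220, sinh=1.151649; start (x,ẋ)=(0.056800, -0.258300) → end (x,ẋ)=(0.056042, 0.253385)
phase 2: p=0.0970, T=0.507, ωT=1.499148, cosh=2.350597, sinh=2.127277; start (x,ẋ)=(0.056042, 0.253385) → end (x,ẋ)=(0.183017, 0.337975)
phase 3: p=0.5207, T=0.519, ωT=1.534631, cosh=2.427574, sinh=2.212039; start (x,ẋ)=(0.183017, 0.337975) → end (x,ẋ)=(-0.046214, -1.388253)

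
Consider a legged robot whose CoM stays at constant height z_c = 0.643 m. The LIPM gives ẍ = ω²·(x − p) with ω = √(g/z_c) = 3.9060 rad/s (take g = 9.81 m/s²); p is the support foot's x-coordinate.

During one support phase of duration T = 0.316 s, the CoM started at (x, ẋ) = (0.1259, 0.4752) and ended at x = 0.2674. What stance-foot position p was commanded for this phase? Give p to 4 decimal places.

ωT = 3.9060·0.316 = 1.234296; cosh(ωT) = 1.863499, sinh(ωT) = 1.572460
x(T) = p + (x₀−p)·cosh(ωT) + (ẋ₀/ω)·sinh(ωT) ⇒ p·(1 − cosh) = x(T) − x₀·cosh − (ẋ₀/ω)·sinh
numerator   = 0.2674 − (0.1259)·1.863499 − (0.4752/3.9060)·1.572460 = -0.158518
denominator = 1 − 1.863499 = -0.863499
p = -0.158518 / -0.863499 = 0.1836

p = 0.1836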